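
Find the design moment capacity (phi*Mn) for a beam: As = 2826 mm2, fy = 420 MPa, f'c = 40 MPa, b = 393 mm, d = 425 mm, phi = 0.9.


a = As * fy / (0.85 * f'c * b)
= 2826 * 420 / (0.85 * 40 * 393)
= 88.828 mm
Mn = As * fy * (d - a/2) / 10^6
= 451.7251 kN-m
phi*Mn = 0.9 * 451.7251 = 406.55 kN-m

406.55


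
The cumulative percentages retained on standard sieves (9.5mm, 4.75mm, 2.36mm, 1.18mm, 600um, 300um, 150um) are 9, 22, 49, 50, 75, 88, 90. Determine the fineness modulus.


FM = sum(cumulative % retained) / 100
= 383 / 100
= 3.83

3.83


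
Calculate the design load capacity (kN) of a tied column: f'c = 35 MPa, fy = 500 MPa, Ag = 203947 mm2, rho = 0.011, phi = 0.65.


Ast = rho * Ag = 0.011 * 203947 = 2243.417 mm2
phi*Pn = 0.65 * 0.80 * (0.85 * 35 * (203947 - 2243.417) + 500 * 2243.417) / 1000
= 3703.64 kN

3703.64


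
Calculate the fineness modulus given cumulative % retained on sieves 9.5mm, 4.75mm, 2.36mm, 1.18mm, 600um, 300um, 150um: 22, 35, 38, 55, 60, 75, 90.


FM = sum(cumulative % retained) / 100
= 375 / 100
= 3.75

3.75


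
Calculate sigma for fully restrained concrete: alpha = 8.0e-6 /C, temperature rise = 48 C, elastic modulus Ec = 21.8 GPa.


sigma = alpha * dT * Ec
= 8.0e-6 * 48 * 21.8 * 1000
= 8.371 MPa

8.371


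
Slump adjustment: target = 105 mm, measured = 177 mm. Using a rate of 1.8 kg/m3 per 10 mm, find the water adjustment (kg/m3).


Difference = 105 - 177 = -72 mm
Water adjustment = -72 * 1.8 / 10 = -13.0 kg/m3

-13.0


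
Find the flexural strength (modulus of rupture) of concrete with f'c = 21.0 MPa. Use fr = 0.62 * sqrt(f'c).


fr = 0.62 * sqrt(21.0)
= 2.841 MPa

2.841


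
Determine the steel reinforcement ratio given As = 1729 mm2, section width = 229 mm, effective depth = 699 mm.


rho = As / (b * d)
= 1729 / (229 * 699)
= 0.0108

0.0108


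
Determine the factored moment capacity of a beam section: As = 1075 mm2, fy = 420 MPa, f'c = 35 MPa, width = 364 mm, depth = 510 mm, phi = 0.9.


a = As * fy / (0.85 * f'c * b)
= 1075 * 420 / (0.85 * 35 * 364)
= 41.6936 mm
Mn = As * fy * (d - a/2) / 10^6
= 220.8527 kN-m
phi*Mn = 0.9 * 220.8527 = 198.77 kN-m

198.77


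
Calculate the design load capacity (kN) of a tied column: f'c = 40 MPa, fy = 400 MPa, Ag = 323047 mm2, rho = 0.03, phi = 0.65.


Ast = rho * Ag = 0.03 * 323047 = 9691.41 mm2
phi*Pn = 0.65 * 0.80 * (0.85 * 40 * (323047 - 9691.41) + 400 * 9691.41) / 1000
= 7555.94 kN

7555.94


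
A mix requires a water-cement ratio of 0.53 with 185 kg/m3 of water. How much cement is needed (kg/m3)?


Cement = water / (w/c)
= 185 / 0.53
= 349.1 kg/m3

349.1


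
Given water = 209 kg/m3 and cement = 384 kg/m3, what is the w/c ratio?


w/c = water / cement
w/c = 209 / 384 = 0.544

0.544


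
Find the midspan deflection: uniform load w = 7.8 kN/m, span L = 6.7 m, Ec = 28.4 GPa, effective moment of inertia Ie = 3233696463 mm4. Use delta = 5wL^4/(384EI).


Convert: L = 6.7 m = 6700 mm, Ec = 28.4 GPa = 28400 MPa
delta = 5 * 7.8 * 6700^4 / (384 * 28400 * 3233696463)
= 2.23 mm

2.23


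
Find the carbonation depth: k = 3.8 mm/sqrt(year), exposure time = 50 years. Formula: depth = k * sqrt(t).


depth = k * sqrt(t)
= 3.8 * sqrt(50)
= 26.87 mm

26.87


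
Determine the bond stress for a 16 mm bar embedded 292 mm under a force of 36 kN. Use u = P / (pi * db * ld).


u = P / (pi * db * ld)
= 36 * 1000 / (pi * 16 * 292)
= 2.453 MPa

2.453


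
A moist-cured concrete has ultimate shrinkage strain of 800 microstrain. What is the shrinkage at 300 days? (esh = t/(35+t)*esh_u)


esh(300) = 300 / (35 + 300) * 800
= 300 / 335 * 800
= 716.4 microstrain

716.4


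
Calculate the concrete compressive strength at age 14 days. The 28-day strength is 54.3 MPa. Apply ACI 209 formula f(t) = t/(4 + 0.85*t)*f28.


f(14) = 14 / (4 + 0.85 * 14) * 54.3
= 14 / 15.9 * 54.3
= 47.81 MPa

47.81


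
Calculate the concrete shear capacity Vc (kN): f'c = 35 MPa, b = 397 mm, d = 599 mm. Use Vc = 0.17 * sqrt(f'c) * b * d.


Vc = 0.17 * sqrt(35) * 397 * 599 / 1000
= 239.17 kN

239.17


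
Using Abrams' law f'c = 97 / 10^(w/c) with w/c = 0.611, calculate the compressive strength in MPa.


f'c = 97 / 10^0.611
= 97 / 4.083
= 23.76 MPa

23.76


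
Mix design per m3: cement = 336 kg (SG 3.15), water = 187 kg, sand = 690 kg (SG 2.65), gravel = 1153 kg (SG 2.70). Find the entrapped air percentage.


Vol cement = 336 / (3.15 * 1000) = 0.106667 m3
Vol water = 187 / 1000 = 0.187 m3
Vol sand = 690 / (2.65 * 1000) = 0.260377 m3
Vol gravel = 1153 / (2.70 * 1000) = 0.427037 m3
Total solid + water volume = 0.981081 m3
Air = (1 - 0.981081) * 100 = 1.89%

1.89


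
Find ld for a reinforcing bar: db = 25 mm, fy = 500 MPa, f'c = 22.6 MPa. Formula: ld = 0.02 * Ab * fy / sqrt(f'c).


Ab = pi * 25^2 / 4 = 490.874 mm2
ld = 0.02 * 490.874 * 500 / sqrt(22.6)
= 1032.6 mm

1032.6


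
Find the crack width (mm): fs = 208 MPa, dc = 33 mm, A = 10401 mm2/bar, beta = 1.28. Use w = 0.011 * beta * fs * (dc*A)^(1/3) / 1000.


w = 0.011 * beta * fs * (dc * A)^(1/3) / 1000
= 0.011 * 1.28 * 208 * (33 * 10401)^(1/3) / 1000
= 0.205 mm

0.205


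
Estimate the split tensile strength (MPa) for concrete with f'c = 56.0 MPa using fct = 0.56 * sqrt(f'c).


fct = 0.56 * sqrt(56.0)
= 0.56 * 7.483
= 4.191 MPa

4.191


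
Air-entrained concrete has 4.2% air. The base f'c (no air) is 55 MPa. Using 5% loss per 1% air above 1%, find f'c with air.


Strength loss = (4.2 - 1) * 5 = 16.0%
f'c = 55 * (1 - 16.0/100)
= 46.2 MPa

46.2


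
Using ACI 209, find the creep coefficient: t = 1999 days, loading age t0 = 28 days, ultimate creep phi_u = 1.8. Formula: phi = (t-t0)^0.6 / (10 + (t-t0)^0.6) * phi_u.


dt = 1999 - 28 = 1971
phi = 1971^0.6 / (10 + 1971^0.6) * 1.8
= 1.628

1.628


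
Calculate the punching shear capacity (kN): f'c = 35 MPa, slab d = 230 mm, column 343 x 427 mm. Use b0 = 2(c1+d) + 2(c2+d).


b0 = 2*(343 + 230) + 2*(427 + 230) = 2460 mm
Vc = 0.33 * sqrt(35) * 2460 * 230 / 1000
= 1104.61 kN

1104.61


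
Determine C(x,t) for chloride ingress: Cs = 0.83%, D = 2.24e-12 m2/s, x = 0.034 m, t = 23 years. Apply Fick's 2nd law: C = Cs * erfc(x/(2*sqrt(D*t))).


t_seconds = 23 * 365.25 * 24 * 3600 = 725824800.0 s
arg = 0.034 / (2 * sqrt(2.24e-12 * 725824800.0))
= 0.4216
erfc(0.4216) = 0.551
C = 0.83 * 0.551 = 0.4573%

0.4573


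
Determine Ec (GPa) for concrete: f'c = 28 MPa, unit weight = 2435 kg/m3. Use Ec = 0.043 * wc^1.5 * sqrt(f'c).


Ec = 0.043 * 2435^1.5 * sqrt(28) / 1000
= 27.34 GPa

27.34


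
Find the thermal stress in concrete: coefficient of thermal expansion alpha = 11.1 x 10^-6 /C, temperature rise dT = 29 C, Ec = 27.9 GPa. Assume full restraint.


sigma = alpha * dT * Ec
= 11.1e-6 * 29 * 27.9 * 1000
= 8.981 MPa

8.981


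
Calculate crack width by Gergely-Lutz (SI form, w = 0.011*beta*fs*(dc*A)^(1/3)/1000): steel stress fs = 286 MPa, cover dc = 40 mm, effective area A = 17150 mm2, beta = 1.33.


w = 0.011 * beta * fs * (dc * A)^(1/3) / 1000
= 0.011 * 1.33 * 286 * (40 * 17150)^(1/3) / 1000
= 0.369 mm

0.369


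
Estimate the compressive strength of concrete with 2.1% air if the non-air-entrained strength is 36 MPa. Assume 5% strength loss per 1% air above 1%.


Strength loss = (2.1 - 1) * 5 = 5.5%
f'c = 36 * (1 - 5.5/100)
= 34.02 MPa

34.02


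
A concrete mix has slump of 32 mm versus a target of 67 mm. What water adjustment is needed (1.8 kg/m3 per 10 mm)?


Difference = 67 - 32 = 35 mm
Water adjustment = 35 * 1.8 / 10 = 6.3 kg/m3

6.3


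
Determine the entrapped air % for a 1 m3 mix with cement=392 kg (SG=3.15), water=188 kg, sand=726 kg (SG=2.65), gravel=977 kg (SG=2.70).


Vol cement = 392 / (3.15 * 1000) = 0.124444 m3
Vol water = 188 / 1000 = 0.188 m3
Vol sand = 726 / (2.65 * 1000) = 0.273962 m3
Vol gravel = 977 / (2.70 * 1000) = 0.361852 m3
Total solid + water volume = 0.948259 m3
Air = (1 - 0.948259) * 100 = 5.17%

5.17


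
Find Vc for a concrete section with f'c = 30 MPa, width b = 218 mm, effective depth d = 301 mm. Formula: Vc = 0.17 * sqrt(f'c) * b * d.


Vc = 0.17 * sqrt(30) * 218 * 301 / 1000
= 61.1 kN

61.1


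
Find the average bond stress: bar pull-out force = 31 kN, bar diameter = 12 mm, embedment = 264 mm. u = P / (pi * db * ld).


u = P / (pi * db * ld)
= 31 * 1000 / (pi * 12 * 264)
= 3.115 MPa

3.115


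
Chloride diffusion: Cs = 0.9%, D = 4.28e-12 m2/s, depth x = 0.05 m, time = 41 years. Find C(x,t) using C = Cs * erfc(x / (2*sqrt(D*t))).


t_seconds = 41 * 365.25 * 24 * 3600 = 1293861600.0 s
arg = 0.05 / (2 * sqrt(4.28e-12 * 1293861600.0))
= 0.3359
erfc(0.3359) = 0.6347
C = 0.9 * 0.6347 = 0.5712%

0.5712


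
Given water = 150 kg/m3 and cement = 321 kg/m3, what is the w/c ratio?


w/c = water / cement
w/c = 150 / 321 = 0.467

0.467


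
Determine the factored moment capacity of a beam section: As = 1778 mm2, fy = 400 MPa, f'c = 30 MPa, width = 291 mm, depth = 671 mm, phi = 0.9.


a = As * fy / (0.85 * f'c * b)
= 1778 * 400 / (0.85 * 30 * 291)
= 95.8426 mm
Mn = As * fy * (d - a/2) / 10^6
= 443.1336 kN-m
phi*Mn = 0.9 * 443.1336 = 398.82 kN-m

398.82


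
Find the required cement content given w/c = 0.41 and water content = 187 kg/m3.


Cement = water / (w/c)
= 187 / 0.41
= 456.1 kg/m3

456.1


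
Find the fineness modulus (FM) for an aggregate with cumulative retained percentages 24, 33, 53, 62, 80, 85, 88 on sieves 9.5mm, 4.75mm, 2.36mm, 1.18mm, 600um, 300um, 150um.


FM = sum(cumulative % retained) / 100
= 425 / 100
= 4.25

4.25


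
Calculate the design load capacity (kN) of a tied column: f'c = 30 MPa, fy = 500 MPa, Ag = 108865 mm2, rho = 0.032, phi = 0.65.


Ast = rho * Ag = 0.032 * 108865 = 3483.68 mm2
phi*Pn = 0.65 * 0.80 * (0.85 * 30 * (108865 - 3483.68) + 500 * 3483.68) / 1000
= 2303.11 kN

2303.11


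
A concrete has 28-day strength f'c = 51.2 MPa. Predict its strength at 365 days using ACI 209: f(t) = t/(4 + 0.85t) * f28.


f(365) = 365 / (4 + 0.85 * 365) * 51.2
= 365 / 314.25 * 51.2
= 59.47 MPa

59.47


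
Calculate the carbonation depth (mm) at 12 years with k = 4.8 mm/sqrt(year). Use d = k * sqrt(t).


depth = k * sqrt(t)
= 4.8 * sqrt(12)
= 16.63 mm

16.63


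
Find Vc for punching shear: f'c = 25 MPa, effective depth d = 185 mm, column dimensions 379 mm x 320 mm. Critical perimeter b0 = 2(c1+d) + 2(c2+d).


b0 = 2*(379 + 185) + 2*(320 + 185) = 2138 mm
Vc = 0.33 * sqrt(25) * 2138 * 185 / 1000
= 652.62 kN

652.62


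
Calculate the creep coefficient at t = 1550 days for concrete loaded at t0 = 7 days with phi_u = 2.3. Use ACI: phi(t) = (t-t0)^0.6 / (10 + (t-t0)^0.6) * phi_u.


dt = 1550 - 7 = 1543
phi = 1543^0.6 / (10 + 1543^0.6) * 2.3
= 2.05

2.05


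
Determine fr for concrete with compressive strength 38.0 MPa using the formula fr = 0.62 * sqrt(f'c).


fr = 0.62 * sqrt(38.0)
= 3.822 MPa

3.822


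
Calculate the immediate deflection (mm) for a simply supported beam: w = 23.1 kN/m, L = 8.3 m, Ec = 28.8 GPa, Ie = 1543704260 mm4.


Convert: L = 8.3 m = 8300 mm, Ec = 28.8 GPa = 28800 MPa
delta = 5 * 23.1 * 8300^4 / (384 * 28800 * 1543704260)
= 32.11 mm

32.11


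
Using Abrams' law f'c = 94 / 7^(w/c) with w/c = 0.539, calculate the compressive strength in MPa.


f'c = 94 / 7^0.539
= 94 / 2.854
= 32.93 MPa

32.93


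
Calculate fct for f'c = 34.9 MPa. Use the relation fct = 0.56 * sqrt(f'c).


fct = 0.56 * sqrt(34.9)
= 0.56 * 5.908
= 3.308 MPa

3.308


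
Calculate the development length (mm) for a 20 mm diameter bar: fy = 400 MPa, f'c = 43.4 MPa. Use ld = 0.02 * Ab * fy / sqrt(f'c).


Ab = pi * 20^2 / 4 = 314.159 mm2
ld = 0.02 * 314.159 * 400 / sqrt(43.4)
= 381.5 mm

381.5


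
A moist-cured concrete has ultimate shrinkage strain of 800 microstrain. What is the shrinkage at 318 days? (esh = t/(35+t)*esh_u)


esh(318) = 318 / (35 + 318) * 800
= 318 / 353 * 800
= 720.7 microstrain

720.7


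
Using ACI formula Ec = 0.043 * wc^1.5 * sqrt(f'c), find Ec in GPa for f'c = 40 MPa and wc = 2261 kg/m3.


Ec = 0.043 * 2261^1.5 * sqrt(40) / 1000
= 29.24 GPa

29.24


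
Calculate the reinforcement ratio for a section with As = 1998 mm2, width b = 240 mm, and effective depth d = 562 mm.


rho = As / (b * d)
= 1998 / (240 * 562)
= 0.0148

0.0148


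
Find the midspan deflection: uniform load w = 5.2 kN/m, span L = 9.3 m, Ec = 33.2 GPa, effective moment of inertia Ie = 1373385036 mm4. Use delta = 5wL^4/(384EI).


Convert: L = 9.3 m = 9300 mm, Ec = 33.2 GPa = 33200 MPa
delta = 5 * 5.2 * 9300^4 / (384 * 33200 * 1373385036)
= 11.11 mm

11.11


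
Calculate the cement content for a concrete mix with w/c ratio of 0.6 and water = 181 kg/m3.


Cement = water / (w/c)
= 181 / 0.6
= 301.7 kg/m3

301.7


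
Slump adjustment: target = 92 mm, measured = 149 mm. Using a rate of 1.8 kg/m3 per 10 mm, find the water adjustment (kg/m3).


Difference = 92 - 149 = -57 mm
Water adjustment = -57 * 1.8 / 10 = -10.3 kg/m3

-10.3


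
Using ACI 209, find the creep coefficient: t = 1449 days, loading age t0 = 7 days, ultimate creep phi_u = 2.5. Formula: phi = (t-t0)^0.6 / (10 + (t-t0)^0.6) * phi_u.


dt = 1449 - 7 = 1442
phi = 1442^0.6 / (10 + 1442^0.6) * 2.5
= 2.218

2.218


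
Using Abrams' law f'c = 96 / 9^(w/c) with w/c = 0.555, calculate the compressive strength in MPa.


f'c = 96 / 9^0.555
= 96 / 3.385
= 28.36 MPa

28.36


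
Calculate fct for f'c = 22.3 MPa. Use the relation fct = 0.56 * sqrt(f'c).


fct = 0.56 * sqrt(22.3)
= 0.56 * 4.722
= 2.644 MPa

2.644


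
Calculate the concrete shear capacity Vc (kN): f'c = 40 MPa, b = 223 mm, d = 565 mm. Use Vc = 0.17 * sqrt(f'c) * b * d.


Vc = 0.17 * sqrt(40) * 223 * 565 / 1000
= 135.47 kN

135.47


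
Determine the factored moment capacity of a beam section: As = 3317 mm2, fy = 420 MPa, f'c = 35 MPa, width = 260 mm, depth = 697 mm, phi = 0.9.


a = As * fy / (0.85 * f'c * b)
= 3317 * 420 / (0.85 * 35 * 260)
= 180.1086 mm
Mn = As * fy * (d - a/2) / 10^6
= 845.5603 kN-m
phi*Mn = 0.9 * 845.5603 = 761.0 kN-m

761.0


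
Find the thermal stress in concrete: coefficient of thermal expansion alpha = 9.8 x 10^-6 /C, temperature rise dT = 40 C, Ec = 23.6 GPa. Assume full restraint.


sigma = alpha * dT * Ec
= 9.8e-6 * 40 * 23.6 * 1000
= 9.251 MPa

9.251


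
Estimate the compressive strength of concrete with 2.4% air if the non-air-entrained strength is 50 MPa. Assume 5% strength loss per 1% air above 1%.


Strength loss = (2.4 - 1) * 5 = 7.0%
f'c = 50 * (1 - 7.0/100)
= 46.5 MPa

46.5


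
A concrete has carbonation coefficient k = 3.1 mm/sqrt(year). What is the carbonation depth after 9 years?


depth = k * sqrt(t)
= 3.1 * sqrt(9)
= 9.3 mm

9.3


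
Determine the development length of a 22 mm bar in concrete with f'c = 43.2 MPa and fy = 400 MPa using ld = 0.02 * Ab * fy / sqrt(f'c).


Ab = pi * 22^2 / 4 = 380.133 mm2
ld = 0.02 * 380.133 * 400 / sqrt(43.2)
= 462.7 mm

462.7


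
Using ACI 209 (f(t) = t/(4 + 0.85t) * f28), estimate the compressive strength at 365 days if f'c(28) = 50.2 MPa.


f(365) = 365 / (4 + 0.85 * 365) * 50.2
= 365 / 314.25 * 50.2
= 58.31 MPa

58.31


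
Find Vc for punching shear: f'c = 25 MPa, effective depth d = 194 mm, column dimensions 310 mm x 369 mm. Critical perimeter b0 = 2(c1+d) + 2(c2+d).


b0 = 2*(310 + 194) + 2*(369 + 194) = 2134 mm
Vc = 0.33 * sqrt(25) * 2134 * 194 / 1000
= 683.09 kN

683.09


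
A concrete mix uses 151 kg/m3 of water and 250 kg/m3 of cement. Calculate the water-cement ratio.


w/c = water / cement
w/c = 151 / 250 = 0.604

0.604


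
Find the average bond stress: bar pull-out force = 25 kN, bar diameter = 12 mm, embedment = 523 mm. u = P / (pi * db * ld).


u = P / (pi * db * ld)
= 25 * 1000 / (pi * 12 * 523)
= 1.268 MPa

1.268


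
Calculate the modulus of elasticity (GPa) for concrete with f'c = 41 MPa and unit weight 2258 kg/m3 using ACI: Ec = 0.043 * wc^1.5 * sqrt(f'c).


Ec = 0.043 * 2258^1.5 * sqrt(41) / 1000
= 29.54 GPa

29.54


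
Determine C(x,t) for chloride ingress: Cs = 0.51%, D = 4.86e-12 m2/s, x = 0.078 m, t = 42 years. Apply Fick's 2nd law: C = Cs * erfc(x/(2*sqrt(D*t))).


t_seconds = 42 * 365.25 * 24 * 3600 = 1325419200.0 s
arg = 0.078 / (2 * sqrt(4.86e-12 * 1325419200.0))
= 0.4859
erfc(0.4859) = 0.492
C = 0.51 * 0.492 = 0.2509%

0.2509


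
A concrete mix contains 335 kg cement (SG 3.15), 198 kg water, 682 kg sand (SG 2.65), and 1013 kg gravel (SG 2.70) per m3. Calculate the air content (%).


Vol cement = 335 / (3.15 * 1000) = 0.106349 m3
Vol water = 198 / 1000 = 0.198 m3
Vol sand = 682 / (2.65 * 1000) = 0.257358 m3
Vol gravel = 1013 / (2.70 * 1000) = 0.375185 m3
Total solid + water volume = 0.936893 m3
Air = (1 - 0.936893) * 100 = 6.31%

6.31


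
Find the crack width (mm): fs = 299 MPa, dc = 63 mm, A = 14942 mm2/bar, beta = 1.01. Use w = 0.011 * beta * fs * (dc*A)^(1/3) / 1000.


w = 0.011 * beta * fs * (dc * A)^(1/3) / 1000
= 0.011 * 1.01 * 299 * (63 * 14942)^(1/3) / 1000
= 0.326 mm

0.326


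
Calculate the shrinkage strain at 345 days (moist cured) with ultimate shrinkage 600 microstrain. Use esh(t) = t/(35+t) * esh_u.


esh(345) = 345 / (35 + 345) * 600
= 345 / 380 * 600
= 544.7 microstrain

544.7


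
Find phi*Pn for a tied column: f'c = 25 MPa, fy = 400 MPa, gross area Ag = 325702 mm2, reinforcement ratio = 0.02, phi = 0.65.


Ast = rho * Ag = 0.02 * 325702 = 6514.04 mm2
phi*Pn = 0.65 * 0.80 * (0.85 * 25 * (325702 - 6514.04) + 400 * 6514.04) / 1000
= 4881.95 kN

4881.95


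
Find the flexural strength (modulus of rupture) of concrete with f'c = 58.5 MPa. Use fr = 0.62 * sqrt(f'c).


fr = 0.62 * sqrt(58.5)
= 4.742 MPa

4.742


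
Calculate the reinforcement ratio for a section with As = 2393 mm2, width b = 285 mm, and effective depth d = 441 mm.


rho = As / (b * d)
= 2393 / (285 * 441)
= 0.019

0.019


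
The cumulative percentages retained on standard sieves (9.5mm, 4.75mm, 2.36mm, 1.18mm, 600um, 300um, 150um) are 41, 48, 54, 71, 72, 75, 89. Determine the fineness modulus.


FM = sum(cumulative % retained) / 100
= 450 / 100
= 4.5

4.5


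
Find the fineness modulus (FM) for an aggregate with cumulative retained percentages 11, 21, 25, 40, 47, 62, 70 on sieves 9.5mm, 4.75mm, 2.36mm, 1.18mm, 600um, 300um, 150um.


FM = sum(cumulative % retained) / 100
= 276 / 100
= 2.76

2.76


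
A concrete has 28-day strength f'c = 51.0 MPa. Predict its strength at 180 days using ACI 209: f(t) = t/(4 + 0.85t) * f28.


f(180) = 180 / (4 + 0.85 * 180) * 51.0
= 180 / 157.0 * 51.0
= 58.47 MPa

58.47


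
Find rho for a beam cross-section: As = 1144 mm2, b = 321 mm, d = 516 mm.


rho = As / (b * d)
= 1144 / (321 * 516)
= 0.0069

0.0069


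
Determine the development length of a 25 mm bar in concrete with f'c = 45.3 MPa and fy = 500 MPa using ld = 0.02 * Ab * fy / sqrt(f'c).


Ab = pi * 25^2 / 4 = 490.874 mm2
ld = 0.02 * 490.874 * 500 / sqrt(45.3)
= 729.3 mm

729.3


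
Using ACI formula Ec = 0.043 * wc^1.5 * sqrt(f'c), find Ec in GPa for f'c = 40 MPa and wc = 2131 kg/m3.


Ec = 0.043 * 2131^1.5 * sqrt(40) / 1000
= 26.75 GPa

26.75


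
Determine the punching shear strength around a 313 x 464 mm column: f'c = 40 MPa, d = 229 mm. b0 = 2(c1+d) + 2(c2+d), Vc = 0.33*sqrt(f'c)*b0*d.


b0 = 2*(313 + 229) + 2*(464 + 229) = 2470 mm
Vc = 0.33 * sqrt(40) * 2470 * 229 / 1000
= 1180.53 kN

1180.53


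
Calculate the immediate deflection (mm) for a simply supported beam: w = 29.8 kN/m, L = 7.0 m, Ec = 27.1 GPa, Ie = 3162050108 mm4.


Convert: L = 7.0 m = 7000 mm, Ec = 27.1 GPa = 27100 MPa
delta = 5 * 29.8 * 7000^4 / (384 * 27100 * 3162050108)
= 10.87 mm

10.87


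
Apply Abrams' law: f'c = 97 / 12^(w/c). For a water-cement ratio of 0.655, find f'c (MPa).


f'c = 97 / 12^0.655
= 97 / 5.092
= 19.05 MPa

19.05


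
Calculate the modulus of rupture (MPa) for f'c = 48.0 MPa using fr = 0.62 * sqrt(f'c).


fr = 0.62 * sqrt(48.0)
= 4.295 MPa

4.295


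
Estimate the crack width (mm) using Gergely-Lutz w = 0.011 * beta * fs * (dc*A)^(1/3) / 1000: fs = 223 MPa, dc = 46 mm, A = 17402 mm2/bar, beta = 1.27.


w = 0.011 * beta * fs * (dc * A)^(1/3) / 1000
= 0.011 * 1.27 * 223 * (46 * 17402)^(1/3) / 1000
= 0.289 mm

0.289


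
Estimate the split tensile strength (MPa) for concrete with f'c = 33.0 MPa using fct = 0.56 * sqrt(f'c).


fct = 0.56 * sqrt(33.0)
= 0.56 * 5.745
= 3.217 MPa

3.217


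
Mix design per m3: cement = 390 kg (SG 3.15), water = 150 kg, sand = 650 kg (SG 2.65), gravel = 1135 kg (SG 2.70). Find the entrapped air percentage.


Vol cement = 390 / (3.15 * 1000) = 0.12381 m3
Vol water = 150 / 1000 = 0.15 m3
Vol sand = 650 / (2.65 * 1000) = 0.245283 m3
Vol gravel = 1135 / (2.70 * 1000) = 0.42037 m3
Total solid + water volume = 0.939463 m3
Air = (1 - 0.939463) * 100 = 6.05%

6.05


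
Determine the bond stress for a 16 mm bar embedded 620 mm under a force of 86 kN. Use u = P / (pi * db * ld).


u = P / (pi * db * ld)
= 86 * 1000 / (pi * 16 * 620)
= 2.76 MPa

2.76


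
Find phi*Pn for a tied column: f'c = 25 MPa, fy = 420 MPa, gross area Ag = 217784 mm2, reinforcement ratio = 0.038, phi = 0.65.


Ast = rho * Ag = 0.038 * 217784 = 8275.792 mm2
phi*Pn = 0.65 * 0.80 * (0.85 * 25 * (217784 - 8275.792) + 420 * 8275.792) / 1000
= 4122.5 kN

4122.5


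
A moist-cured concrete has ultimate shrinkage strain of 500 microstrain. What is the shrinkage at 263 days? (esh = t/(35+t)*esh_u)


esh(263) = 263 / (35 + 263) * 500
= 263 / 298 * 500
= 441.3 microstrain

441.3


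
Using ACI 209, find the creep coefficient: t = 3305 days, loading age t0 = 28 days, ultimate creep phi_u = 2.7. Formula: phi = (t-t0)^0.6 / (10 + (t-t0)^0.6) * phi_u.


dt = 3305 - 28 = 3277
phi = 3277^0.6 / (10 + 3277^0.6) * 2.7
= 2.505

2.505


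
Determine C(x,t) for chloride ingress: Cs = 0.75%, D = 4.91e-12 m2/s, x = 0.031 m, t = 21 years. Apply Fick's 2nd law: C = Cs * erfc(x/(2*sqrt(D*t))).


t_seconds = 21 * 365.25 * 24 * 3600 = 662709600.0 s
arg = 0.031 / (2 * sqrt(4.91e-12 * 662709600.0))
= 0.2717
erfc(0.2717) = 0.7008
C = 0.75 * 0.7008 = 0.5256%

0.5256


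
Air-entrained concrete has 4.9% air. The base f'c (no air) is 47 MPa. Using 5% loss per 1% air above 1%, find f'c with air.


Strength loss = (4.9 - 1) * 5 = 19.5%
f'c = 47 * (1 - 19.5/100)
= 37.83 MPa

37.83


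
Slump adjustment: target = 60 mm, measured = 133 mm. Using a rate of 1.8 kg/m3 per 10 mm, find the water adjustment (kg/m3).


Difference = 60 - 133 = -73 mm
Water adjustment = -73 * 1.8 / 10 = -13.1 kg/m3

-13.1


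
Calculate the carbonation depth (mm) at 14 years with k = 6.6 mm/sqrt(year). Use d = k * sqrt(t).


depth = k * sqrt(t)
= 6.6 * sqrt(14)
= 24.69 mm

24.69


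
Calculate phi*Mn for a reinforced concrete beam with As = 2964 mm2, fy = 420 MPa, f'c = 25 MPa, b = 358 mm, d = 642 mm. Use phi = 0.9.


a = As * fy / (0.85 * f'c * b)
= 2964 * 420 / (0.85 * 25 * 358)
= 163.6385 mm
Mn = As * fy * (d - a/2) / 10^6
= 697.3578 kN-m
phi*Mn = 0.9 * 697.3578 = 627.62 kN-m

627.62


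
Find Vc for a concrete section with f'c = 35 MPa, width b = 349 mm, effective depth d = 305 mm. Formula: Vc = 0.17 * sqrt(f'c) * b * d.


Vc = 0.17 * sqrt(35) * 349 * 305 / 1000
= 107.06 kN

107.06


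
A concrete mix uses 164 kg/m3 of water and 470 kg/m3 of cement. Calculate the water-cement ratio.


w/c = water / cement
w/c = 164 / 470 = 0.349

0.349


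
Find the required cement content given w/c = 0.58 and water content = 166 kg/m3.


Cement = water / (w/c)
= 166 / 0.58
= 286.2 kg/m3

286.2


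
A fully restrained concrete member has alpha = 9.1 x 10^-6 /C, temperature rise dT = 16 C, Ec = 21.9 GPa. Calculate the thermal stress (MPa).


sigma = alpha * dT * Ec
= 9.1e-6 * 16 * 21.9 * 1000
= 3.189 MPa

3.189


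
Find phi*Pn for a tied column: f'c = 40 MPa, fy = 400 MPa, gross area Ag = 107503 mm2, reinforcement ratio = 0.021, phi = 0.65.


Ast = rho * Ag = 0.021 * 107503 = 2257.563 mm2
phi*Pn = 0.65 * 0.80 * (0.85 * 40 * (107503 - 2257.563) + 400 * 2257.563) / 1000
= 2330.31 kN

2330.31


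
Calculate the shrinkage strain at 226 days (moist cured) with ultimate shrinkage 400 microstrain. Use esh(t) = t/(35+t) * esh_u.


esh(226) = 226 / (35 + 226) * 400
= 226 / 261 * 400
= 346.4 microstrain

346.4


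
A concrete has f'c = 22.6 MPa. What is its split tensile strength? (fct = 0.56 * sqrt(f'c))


fct = 0.56 * sqrt(22.6)
= 0.56 * 4.754
= 2.662 MPa

2.662


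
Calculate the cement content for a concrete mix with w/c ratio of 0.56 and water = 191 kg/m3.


Cement = water / (w/c)
= 191 / 0.56
= 341.1 kg/m3

341.1


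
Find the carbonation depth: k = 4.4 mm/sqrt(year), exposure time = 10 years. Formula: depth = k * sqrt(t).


depth = k * sqrt(t)
= 4.4 * sqrt(10)
= 13.91 mm

13.91


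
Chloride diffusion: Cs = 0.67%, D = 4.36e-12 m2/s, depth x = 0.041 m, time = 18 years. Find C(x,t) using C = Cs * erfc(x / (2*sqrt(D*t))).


t_seconds = 18 * 365.25 * 24 * 3600 = 568036800.0 s
arg = 0.041 / (2 * sqrt(4.36e-12 * 568036800.0))
= 0.4119
erfc(0.4119) = 0.5602
C = 0.67 * 0.5602 = 0.3753%

0.3753


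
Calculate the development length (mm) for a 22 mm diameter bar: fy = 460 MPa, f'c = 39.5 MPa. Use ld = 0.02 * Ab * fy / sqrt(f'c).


Ab = pi * 22^2 / 4 = 380.133 mm2
ld = 0.02 * 380.133 * 460 / sqrt(39.5)
= 556.4 mm

556.4


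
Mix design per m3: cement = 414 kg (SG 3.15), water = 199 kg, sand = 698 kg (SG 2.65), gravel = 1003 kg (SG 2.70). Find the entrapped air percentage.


Vol cement = 414 / (3.15 * 1000) = 0.131429 m3
Vol water = 199 / 1000 = 0.199 m3
Vol sand = 698 / (2.65 * 1000) = 0.263396 m3
Vol gravel = 1003 / (2.70 * 1000) = 0.371481 m3
Total solid + water volume = 0.965306 m3
Air = (1 - 0.965306) * 100 = 3.47%

3.47


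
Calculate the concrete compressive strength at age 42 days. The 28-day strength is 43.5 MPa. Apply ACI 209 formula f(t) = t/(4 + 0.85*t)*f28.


f(42) = 42 / (4 + 0.85 * 42) * 43.5
= 42 / 39.7 * 43.5
= 46.02 MPa

46.02


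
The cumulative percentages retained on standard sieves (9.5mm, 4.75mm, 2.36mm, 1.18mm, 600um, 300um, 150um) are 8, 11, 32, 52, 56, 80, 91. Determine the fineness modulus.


FM = sum(cumulative % retained) / 100
= 330 / 100
= 3.3

3.3


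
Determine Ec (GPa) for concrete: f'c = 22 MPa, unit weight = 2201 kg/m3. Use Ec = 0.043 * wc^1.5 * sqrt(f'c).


Ec = 0.043 * 2201^1.5 * sqrt(22) / 1000
= 20.83 GPa

20.83


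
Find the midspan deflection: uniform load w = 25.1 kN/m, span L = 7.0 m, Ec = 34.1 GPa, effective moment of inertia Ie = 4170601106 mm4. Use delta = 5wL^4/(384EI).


Convert: L = 7.0 m = 7000 mm, Ec = 34.1 GPa = 34100 MPa
delta = 5 * 25.1 * 7000^4 / (384 * 34100 * 4170601106)
= 5.52 mm

5.52


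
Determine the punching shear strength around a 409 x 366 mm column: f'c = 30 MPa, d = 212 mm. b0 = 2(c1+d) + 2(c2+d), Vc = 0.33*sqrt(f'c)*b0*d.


b0 = 2*(409 + 212) + 2*(366 + 212) = 2398 mm
Vc = 0.33 * sqrt(30) * 2398 * 212 / 1000
= 918.88 kN

918.88


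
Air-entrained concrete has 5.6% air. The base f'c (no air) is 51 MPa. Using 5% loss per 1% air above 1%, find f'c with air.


Strength loss = (5.6 - 1) * 5 = 23.0%
f'c = 51 * (1 - 23.0/100)
= 39.27 MPa

39.27


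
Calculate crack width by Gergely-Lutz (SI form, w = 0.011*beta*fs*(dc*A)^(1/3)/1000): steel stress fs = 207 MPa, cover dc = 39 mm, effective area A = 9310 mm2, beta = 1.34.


w = 0.011 * beta * fs * (dc * A)^(1/3) / 1000
= 0.011 * 1.34 * 207 * (39 * 9310)^(1/3) / 1000
= 0.218 mm

0.218


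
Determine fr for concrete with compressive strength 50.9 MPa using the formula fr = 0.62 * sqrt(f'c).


fr = 0.62 * sqrt(50.9)
= 4.423 MPa

4.423


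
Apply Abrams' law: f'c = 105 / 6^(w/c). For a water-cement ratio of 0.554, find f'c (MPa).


f'c = 105 / 6^0.554
= 105 / 2.698
= 38.91 MPa

38.91


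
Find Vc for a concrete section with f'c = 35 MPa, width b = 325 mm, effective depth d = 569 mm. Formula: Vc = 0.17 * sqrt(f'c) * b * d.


Vc = 0.17 * sqrt(35) * 325 * 569 / 1000
= 185.99 kN

185.99


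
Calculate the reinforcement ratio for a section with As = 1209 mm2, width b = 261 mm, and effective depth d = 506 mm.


rho = As / (b * d)
= 1209 / (261 * 506)
= 0.0092

0.0092


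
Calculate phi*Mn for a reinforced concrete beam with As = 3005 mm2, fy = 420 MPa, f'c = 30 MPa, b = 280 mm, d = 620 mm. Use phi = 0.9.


a = As * fy / (0.85 * f'c * b)
= 3005 * 420 / (0.85 * 30 * 280)
= 176.7647 mm
Mn = As * fy * (d - a/2) / 10^6
= 670.9546 kN-m
phi*Mn = 0.9 * 670.9546 = 603.86 kN-m

603.86


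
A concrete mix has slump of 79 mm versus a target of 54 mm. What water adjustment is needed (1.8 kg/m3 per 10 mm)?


Difference = 54 - 79 = -25 mm
Water adjustment = -25 * 1.8 / 10 = -4.5 kg/m3

-4.5


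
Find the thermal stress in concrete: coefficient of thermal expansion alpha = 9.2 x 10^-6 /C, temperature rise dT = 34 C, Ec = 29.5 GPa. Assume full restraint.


sigma = alpha * dT * Ec
= 9.2e-6 * 34 * 29.5 * 1000
= 9.228 MPa

9.228


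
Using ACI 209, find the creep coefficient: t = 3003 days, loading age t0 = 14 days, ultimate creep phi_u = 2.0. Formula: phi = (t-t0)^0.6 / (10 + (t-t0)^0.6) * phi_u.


dt = 3003 - 14 = 2989
phi = 2989^0.6 / (10 + 2989^0.6) * 2.0
= 1.848

1.848


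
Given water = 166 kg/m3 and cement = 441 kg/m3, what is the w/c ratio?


w/c = water / cement
w/c = 166 / 441 = 0.376

0.376


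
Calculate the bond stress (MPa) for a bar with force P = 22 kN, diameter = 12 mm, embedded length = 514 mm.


u = P / (pi * db * ld)
= 22 * 1000 / (pi * 12 * 514)
= 1.135 MPa

1.135


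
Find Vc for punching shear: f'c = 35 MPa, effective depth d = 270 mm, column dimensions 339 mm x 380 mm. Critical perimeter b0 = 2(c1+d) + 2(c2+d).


b0 = 2*(339 + 270) + 2*(380 + 270) = 2518 mm
Vc = 0.33 * sqrt(35) * 2518 * 270 / 1000
= 1327.29 kN

1327.29


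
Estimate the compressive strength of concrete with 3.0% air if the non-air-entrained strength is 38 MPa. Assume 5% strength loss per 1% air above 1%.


Strength loss = (3.0 - 1) * 5 = 10.0%
f'c = 38 * (1 - 10.0/100)
= 34.2 MPa

34.2


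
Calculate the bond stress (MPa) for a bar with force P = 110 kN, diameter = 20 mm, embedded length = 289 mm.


u = P / (pi * db * ld)
= 110 * 1000 / (pi * 20 * 289)
= 6.058 MPa

6.058


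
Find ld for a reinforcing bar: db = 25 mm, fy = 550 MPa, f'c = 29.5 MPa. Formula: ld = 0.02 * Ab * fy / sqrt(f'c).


Ab = pi * 25^2 / 4 = 490.874 mm2
ld = 0.02 * 490.874 * 550 / sqrt(29.5)
= 994.1 mm

994.1


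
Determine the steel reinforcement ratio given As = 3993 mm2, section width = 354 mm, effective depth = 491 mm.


rho = As / (b * d)
= 3993 / (354 * 491)
= 0.023

0.023


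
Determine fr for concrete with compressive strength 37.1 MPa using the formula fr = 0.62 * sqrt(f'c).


fr = 0.62 * sqrt(37.1)
= 3.776 MPa

3.776


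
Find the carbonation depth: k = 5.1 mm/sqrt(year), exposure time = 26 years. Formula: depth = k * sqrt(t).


depth = k * sqrt(t)
= 5.1 * sqrt(26)
= 26.0 mm

26.0


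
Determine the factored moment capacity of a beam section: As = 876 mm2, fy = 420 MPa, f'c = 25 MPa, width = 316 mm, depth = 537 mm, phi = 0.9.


a = As * fy / (0.85 * f'c * b)
= 876 * 420 / (0.85 * 25 * 316)
= 54.7908 mm
Mn = As * fy * (d - a/2) / 10^6
= 187.4937 kN-m
phi*Mn = 0.9 * 187.4937 = 168.74 kN-m

168.74


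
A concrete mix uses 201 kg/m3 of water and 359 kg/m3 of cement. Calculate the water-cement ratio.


w/c = water / cement
w/c = 201 / 359 = 0.56

0.56


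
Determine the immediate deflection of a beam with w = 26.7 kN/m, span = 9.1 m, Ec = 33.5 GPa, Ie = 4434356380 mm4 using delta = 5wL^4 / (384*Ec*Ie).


Convert: L = 9.1 m = 9100 mm, Ec = 33.5 GPa = 33500 MPa
delta = 5 * 26.7 * 9100^4 / (384 * 33500 * 4434356380)
= 16.05 mm

16.05


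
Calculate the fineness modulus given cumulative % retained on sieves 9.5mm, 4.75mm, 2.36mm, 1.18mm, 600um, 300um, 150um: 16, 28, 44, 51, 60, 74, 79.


FM = sum(cumulative % retained) / 100
= 352 / 100
= 3.52

3.52


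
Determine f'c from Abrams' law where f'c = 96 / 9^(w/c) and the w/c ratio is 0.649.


f'c = 96 / 9^0.649
= 96 / 4.162
= 23.07 MPa

23.07


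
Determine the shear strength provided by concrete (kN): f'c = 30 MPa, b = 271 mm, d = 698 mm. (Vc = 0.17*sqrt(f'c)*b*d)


Vc = 0.17 * sqrt(30) * 271 * 698 / 1000
= 176.13 kN

176.13


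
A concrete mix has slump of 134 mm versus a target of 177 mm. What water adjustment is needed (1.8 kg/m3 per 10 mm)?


Difference = 177 - 134 = 43 mm
Water adjustment = 43 * 1.8 / 10 = 7.7 kg/m3

7.7


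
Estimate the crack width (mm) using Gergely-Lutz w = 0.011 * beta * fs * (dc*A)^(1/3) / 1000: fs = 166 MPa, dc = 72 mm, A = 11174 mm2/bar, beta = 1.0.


w = 0.011 * beta * fs * (dc * A)^(1/3) / 1000
= 0.011 * 1.0 * 166 * (72 * 11174)^(1/3) / 1000
= 0.17 mm

0.17


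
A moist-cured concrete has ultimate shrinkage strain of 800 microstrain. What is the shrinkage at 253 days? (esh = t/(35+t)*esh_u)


esh(253) = 253 / (35 + 253) * 800
= 253 / 288 * 800
= 702.8 microstrain

702.8


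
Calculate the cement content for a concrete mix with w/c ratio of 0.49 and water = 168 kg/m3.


Cement = water / (w/c)
= 168 / 0.49
= 342.9 kg/m3

342.9


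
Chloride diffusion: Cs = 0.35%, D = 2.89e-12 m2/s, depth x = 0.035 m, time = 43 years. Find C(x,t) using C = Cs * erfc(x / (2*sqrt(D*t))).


t_seconds = 43 * 365.25 * 24 * 3600 = 1356976800.0 s
arg = 0.035 / (2 * sqrt(2.89e-12 * 1356976800.0))
= 0.2794
erfc(0.2794) = 0.6927
C = 0.35 * 0.6927 = 0.2424%

0.2424


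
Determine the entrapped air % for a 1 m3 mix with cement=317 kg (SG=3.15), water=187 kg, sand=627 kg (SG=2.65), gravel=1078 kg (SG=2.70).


Vol cement = 317 / (3.15 * 1000) = 0.100635 m3
Vol water = 187 / 1000 = 0.187 m3
Vol sand = 627 / (2.65 * 1000) = 0.236604 m3
Vol gravel = 1078 / (2.70 * 1000) = 0.399259 m3
Total solid + water volume = 0.923498 m3
Air = (1 - 0.923498) * 100 = 7.65%

7.65


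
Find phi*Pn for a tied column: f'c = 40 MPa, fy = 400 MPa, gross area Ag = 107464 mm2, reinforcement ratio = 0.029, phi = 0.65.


Ast = rho * Ag = 0.029 * 107464 = 3116.456 mm2
phi*Pn = 0.65 * 0.80 * (0.85 * 40 * (107464 - 3116.456) + 400 * 3116.456) / 1000
= 2493.09 kN

2493.09


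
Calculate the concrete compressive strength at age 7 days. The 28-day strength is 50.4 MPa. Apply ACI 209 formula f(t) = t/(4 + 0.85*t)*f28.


f(7) = 7 / (4 + 0.85 * 7) * 50.4
= 7 / 9.95 * 50.4
= 35.46 MPa

35.46


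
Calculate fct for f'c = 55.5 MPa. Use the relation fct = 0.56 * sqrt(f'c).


fct = 0.56 * sqrt(55.5)
= 0.56 * 7.45
= 4.172 MPa

4.172


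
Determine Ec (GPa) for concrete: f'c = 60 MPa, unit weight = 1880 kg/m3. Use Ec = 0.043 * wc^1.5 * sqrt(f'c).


Ec = 0.043 * 1880^1.5 * sqrt(60) / 1000
= 27.15 GPa

27.15


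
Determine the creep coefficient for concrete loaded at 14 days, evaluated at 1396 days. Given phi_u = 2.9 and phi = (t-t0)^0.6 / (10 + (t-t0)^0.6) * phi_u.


dt = 1396 - 14 = 1382
phi = 1382^0.6 / (10 + 1382^0.6) * 2.9
= 2.565

2.565


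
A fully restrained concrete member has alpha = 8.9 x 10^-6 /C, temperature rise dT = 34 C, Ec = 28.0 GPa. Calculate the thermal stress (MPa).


sigma = alpha * dT * Ec
= 8.9e-6 * 34 * 28.0 * 1000
= 8.473 MPa

8.473


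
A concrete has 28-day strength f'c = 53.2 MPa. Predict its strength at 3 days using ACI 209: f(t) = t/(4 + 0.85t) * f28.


f(3) = 3 / (4 + 0.85 * 3) * 53.2
= 3 / 6.55 * 53.2
= 24.37 MPa

24.37


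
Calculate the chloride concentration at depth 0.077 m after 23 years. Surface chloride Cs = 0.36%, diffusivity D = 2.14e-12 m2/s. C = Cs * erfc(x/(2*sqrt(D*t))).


t_seconds = 23 * 365.25 * 24 * 3600 = 725824800.0 s
arg = 0.077 / (2 * sqrt(2.14e-12 * 725824800.0))
= 0.9769
erfc(0.9769) = 0.1671
C = 0.36 * 0.1671 = 0.0602%

0.0602


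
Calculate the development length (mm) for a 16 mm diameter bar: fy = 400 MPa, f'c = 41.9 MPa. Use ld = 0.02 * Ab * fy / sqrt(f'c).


Ab = pi * 16^2 / 4 = 201.062 mm2
ld = 0.02 * 201.062 * 400 / sqrt(41.9)
= 248.5 mm

248.5


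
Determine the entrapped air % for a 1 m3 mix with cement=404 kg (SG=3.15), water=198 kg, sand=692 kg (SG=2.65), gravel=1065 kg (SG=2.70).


Vol cement = 404 / (3.15 * 1000) = 0.128254 m3
Vol water = 198 / 1000 = 0.198 m3
Vol sand = 692 / (2.65 * 1000) = 0.261132 m3
Vol gravel = 1065 / (2.70 * 1000) = 0.394444 m3
Total solid + water volume = 0.98183 m3
Air = (1 - 0.98183) * 100 = 1.82%

1.82


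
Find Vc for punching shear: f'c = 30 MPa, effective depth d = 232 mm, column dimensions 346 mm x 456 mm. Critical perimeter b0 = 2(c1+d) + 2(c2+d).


b0 = 2*(346 + 232) + 2*(456 + 232) = 2532 mm
Vc = 0.33 * sqrt(30) * 2532 * 232 / 1000
= 1061.76 kN

1061.76


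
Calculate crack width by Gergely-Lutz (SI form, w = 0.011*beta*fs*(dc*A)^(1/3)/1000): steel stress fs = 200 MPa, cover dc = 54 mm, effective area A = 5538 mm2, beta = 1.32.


w = 0.011 * beta * fs * (dc * A)^(1/3) / 1000
= 0.011 * 1.32 * 200 * (54 * 5538)^(1/3) / 1000
= 0.194 mm

0.194


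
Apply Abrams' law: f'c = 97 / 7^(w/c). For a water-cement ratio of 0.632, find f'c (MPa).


f'c = 97 / 7^0.632
= 97 / 3.421
= 28.36 MPa

28.36


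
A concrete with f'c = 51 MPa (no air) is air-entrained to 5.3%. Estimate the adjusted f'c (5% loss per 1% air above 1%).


Strength loss = (5.3 - 1) * 5 = 21.5%
f'c = 51 * (1 - 21.5/100)
= 40.04 MPa

40.04


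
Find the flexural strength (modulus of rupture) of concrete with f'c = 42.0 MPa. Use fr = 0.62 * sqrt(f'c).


fr = 0.62 * sqrt(42.0)
= 4.018 MPa

4.018


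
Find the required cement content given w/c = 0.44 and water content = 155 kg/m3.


Cement = water / (w/c)
= 155 / 0.44
= 352.3 kg/m3

352.3


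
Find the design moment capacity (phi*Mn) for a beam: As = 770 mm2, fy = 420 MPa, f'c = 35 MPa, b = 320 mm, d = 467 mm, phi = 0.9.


a = As * fy / (0.85 * f'c * b)
= 770 * 420 / (0.85 * 35 * 320)
= 33.9706 mm
Mn = As * fy * (d - a/2) / 10^6
= 145.5348 kN-m
phi*Mn = 0.9 * 145.5348 = 130.98 kN-m

130.98


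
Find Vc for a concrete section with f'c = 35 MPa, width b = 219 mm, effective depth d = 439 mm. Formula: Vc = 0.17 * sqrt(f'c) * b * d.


Vc = 0.17 * sqrt(35) * 219 * 439 / 1000
= 96.69 kN

96.69


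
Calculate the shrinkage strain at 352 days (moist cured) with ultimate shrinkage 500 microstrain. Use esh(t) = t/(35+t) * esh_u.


esh(352) = 352 / (35 + 352) * 500
= 352 / 387 * 500
= 454.8 microstrain

454.8


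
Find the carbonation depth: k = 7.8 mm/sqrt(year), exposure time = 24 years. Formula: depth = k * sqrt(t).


depth = k * sqrt(t)
= 7.8 * sqrt(24)
= 38.21 mm

38.21


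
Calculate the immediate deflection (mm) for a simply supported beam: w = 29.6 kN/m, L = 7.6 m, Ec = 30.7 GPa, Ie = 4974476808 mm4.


Convert: L = 7.6 m = 7600 mm, Ec = 30.7 GPa = 30700 MPa
delta = 5 * 29.6 * 7600^4 / (384 * 30700 * 4974476808)
= 8.42 mm

8.42


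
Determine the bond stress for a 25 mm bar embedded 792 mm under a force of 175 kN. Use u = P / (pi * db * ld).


u = P / (pi * db * ld)
= 175 * 1000 / (pi * 25 * 792)
= 2.813 MPa

2.813


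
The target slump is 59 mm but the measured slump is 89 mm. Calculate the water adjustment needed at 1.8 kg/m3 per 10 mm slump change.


Difference = 59 - 89 = -30 mm
Water adjustment = -30 * 1.8 / 10 = -5.4 kg/m3

-5.4


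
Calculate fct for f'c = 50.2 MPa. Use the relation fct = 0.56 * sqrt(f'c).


fct = 0.56 * sqrt(50.2)
= 0.56 * 7.085
= 3.968 MPa

3.968


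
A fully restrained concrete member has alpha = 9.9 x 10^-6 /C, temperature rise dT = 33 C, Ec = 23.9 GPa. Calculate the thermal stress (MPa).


sigma = alpha * dT * Ec
= 9.9e-6 * 33 * 23.9 * 1000
= 7.808 MPa

7.808
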